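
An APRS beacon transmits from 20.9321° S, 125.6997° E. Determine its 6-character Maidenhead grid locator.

PG29ub

Shift to the Maidenhead origin (180°W, 90°S): lon 305.6997, lat 69.0679.
Field: lon ⌊305.6997/20⌋ = 15 → P; lat ⌊69.0679/10⌋ = 6 → G.
Square: lon ⌊5.6997/2⌋ = 2; lat ⌊9.0679/1⌋ = 9.
Subsquare: lon ⌊1.6997/0.0833333⌋ = 20 → u; lat ⌊0.0679/0.0416667⌋ = 1 → b.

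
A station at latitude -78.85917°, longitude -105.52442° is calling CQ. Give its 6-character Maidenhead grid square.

DB71fd

Offset from 180°W / 90°S: lon 74.4756°, lat 11.1408°.
Field: lon ⌊74.4756/20⌋ = 3 → D; lat ⌊11.1408/10⌋ = 1 → B.
Square: lon ⌊14.4756/2⌋ = 7; lat ⌊1.1408/1⌋ = 1.
Subsquare: lon ⌊0.4756/0.0833333⌋ = 5 → f; lat ⌊0.1408/0.0416667⌋ = 3 → d.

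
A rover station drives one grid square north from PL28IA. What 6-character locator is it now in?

Latitude subsquare a = 0; +1 → 1 = b.
The longitude characters are unchanged.

PL28ib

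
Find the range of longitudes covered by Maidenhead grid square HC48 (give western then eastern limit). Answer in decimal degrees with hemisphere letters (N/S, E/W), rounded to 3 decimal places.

32.000° W, 30.000° W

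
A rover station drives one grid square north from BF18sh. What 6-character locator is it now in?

BF18si

Latitude subsquare h = 7; +1 → 8 = i.
The longitude characters are unchanged.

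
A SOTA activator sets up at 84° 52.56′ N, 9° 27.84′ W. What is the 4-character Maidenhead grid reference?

IR54

Offset from 180°W / 90°S: lon 170.54°, lat 174.88°.
Field: lon ⌊170.54/20⌋ = 8 → I; lat ⌊174.88/10⌋ = 17 → R.
Square: lon ⌊10.54/2⌋ = 5; lat ⌊4.88/1⌋ = 4.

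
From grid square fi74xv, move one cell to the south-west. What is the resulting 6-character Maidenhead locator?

Longitude subsquare x = 23; −1 → 22 = w.
Latitude subsquare v = 21; −1 → 20 = u.

FI74wu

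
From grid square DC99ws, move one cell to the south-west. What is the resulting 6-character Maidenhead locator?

DC99vr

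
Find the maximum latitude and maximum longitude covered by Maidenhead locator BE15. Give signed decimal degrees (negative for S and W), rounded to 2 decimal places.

-44.00, -156.00

Field B=1, E=4: +1·20° lon, +4·10° lat → SW at lon -160°, lat -50°.
Square 1, 5: +1·2° lon, +5·1° lat → SW at lon -158°, lat -45°.
Cell spans 2° lon × 1° lat. NE corner is SW corner plus one full cell.
latitude -44.00, longitude -156.00.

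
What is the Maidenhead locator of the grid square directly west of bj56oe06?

BJ56ne96

Longitude extended square 0; −1 → -1, wraps to 9, carry into subsquare.
Longitude subsquare o = 14; −1 → 13 = n.
The latitude characters are unchanged.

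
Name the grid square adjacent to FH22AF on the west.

FH12xf

Longitude subsquare a = 0; −1 → -1, wraps to 23 = x, carry into square.
Longitude square 2; −1 → 1.
The latitude characters are unchanged.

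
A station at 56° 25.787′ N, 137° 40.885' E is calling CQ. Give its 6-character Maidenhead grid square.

PO86uk

Offset from 180°W / 90°S: lon 317.6814°, lat 146.4298°.
Field: 317.6814/20 → 15 → P, 146.4298/10 → 14 → O; chars PO.
Square: 17.6814/2 → 8, 6.4298/1 → 6; chars 86.
Subsquare: 1.6814/0.0833333 → 20 → u, 0.4298/0.0416667 → 10 → k; chars uk.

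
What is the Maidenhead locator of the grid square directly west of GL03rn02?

GL03qn92

Longitude extended square 0; −1 → -1, wraps to 9, carry into subsquare.
Longitude subsquare r = 17; −1 → 16 = q.
The latitude characters are unchanged.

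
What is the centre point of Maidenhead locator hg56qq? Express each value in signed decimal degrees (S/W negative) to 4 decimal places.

Field H=7, G=6: +7·20° lon, +6·10° lat → SW at lon -40°, lat -30°.
Square 5, 6: +5·2° lon, +6·1° lat → SW at lon -30°, lat -24°.
Subsquare q=16, q=16: +16·0.0833333° lon, +16·0.0416667° lat → SW at lon -28.6667°, lat -23.3333°.
Cell spans 0.0833333° lon × 0.0416667° lat. Centre is SW corner plus half of each.
latitude -23.3125, longitude -28.6250.

-23.3125, -28.6250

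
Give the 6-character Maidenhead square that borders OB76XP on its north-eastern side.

Longitude subsquare x = 23; +1 → 24, wraps to 0 = a, carry into square.
Longitude square 7; +1 → 8.
Latitude subsquare p = 15; +1 → 16 = q.

OB86aq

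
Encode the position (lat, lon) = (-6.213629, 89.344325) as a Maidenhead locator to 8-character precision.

Shift to the Maidenhead origin (180°W, 90°S): lon 269.34433, lat 83.78637.
Field: lon ⌊269.34433/20⌋ = 13 → N; lat ⌊83.78637/10⌋ = 8 → I.
Square: lon ⌊9.34433/2⌋ = 4; lat ⌊3.78637/1⌋ = 3.
Subsquare: lon ⌊1.34433/0.0833333⌋ = 16 → q; lat ⌊0.78637/0.0416667⌋ = 18 → s.
Extended square: lon ⌊0.01099/0.00833333⌋ = 1; lat ⌊0.03637/0.00416667⌋ = 8.

NI43qs18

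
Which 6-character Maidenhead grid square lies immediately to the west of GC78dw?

Longitude subsquare d = 3; −1 → 2 = c.
The latitude characters are unchanged.

GC78cw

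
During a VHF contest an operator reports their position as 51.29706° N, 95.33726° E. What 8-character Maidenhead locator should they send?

Offset from 180°W / 90°S: lon 275.33726°, lat 141.29706°.
Field: lon ⌊275.33726/20⌋ = 13 → N; lat ⌊141.29706/10⌋ = 14 → O.
Square: lon ⌊15.33726/2⌋ = 7; lat ⌊1.29706/1⌋ = 1.
Subsquare: lon ⌊1.33726/0.0833333⌋ = 16 → q; lat ⌊0.29706/0.0416667⌋ = 7 → h.
Extended square: lon ⌊0.00393/0.00833333⌋ = 0; lat ⌊0.00539/0.00416667⌋ = 1.

NO71qh01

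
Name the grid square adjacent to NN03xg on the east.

NN13ag

Longitude subsquare x = 23; +1 → 24, wraps to 0 = a, carry into square.
Longitude square 0; +1 → 1.
The latitude characters are unchanged.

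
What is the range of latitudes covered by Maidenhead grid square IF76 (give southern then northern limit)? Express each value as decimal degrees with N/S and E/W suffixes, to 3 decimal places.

34.000° S, 33.000° S

Field I=8, F=5: +8·20° lon, +5·10° lat → SW at lon -20°, lat -40°.
Square 7, 6: +7·2° lon, +6·1° lat → SW at lon -6°, lat -34°.
Cell spans 2° lon × 1° lat.
south 34.000° S, north 33.000° S.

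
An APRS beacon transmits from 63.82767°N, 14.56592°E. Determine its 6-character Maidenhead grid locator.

Offset from 180°W / 90°S: lon 194.5659°, lat 153.8277°.
Field: 194.5659/20 → 9 → J, 153.8277/10 → 15 → P; chars JP.
Square: 14.5659/2 → 7, 3.8277/1 → 3; chars 73.
Subsquare: 0.5659/0.0833333 → 6 → g, 0.8277/0.0416667 → 19 → t; chars gt.

JP73gt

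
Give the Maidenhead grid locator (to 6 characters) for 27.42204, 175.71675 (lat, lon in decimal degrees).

Offset from 180°W / 90°S: lon 355.7167°, lat 117.4220°.
Field: lon ⌊355.7167/20⌋ = 17 → R; lat ⌊117.4220/10⌋ = 11 → L.
Square: lon ⌊15.7167/2⌋ = 7; lat ⌊7.4220/1⌋ = 7.
Subsquare: lon ⌊1.7167/0.0833333⌋ = 20 → u; lat ⌊0.4220/0.0416667⌋ = 10 → k.

RL77uk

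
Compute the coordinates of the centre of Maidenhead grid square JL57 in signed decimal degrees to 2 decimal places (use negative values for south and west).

27.50, 11.00

Field J=9, L=11: +9·20° lon, +11·10° lat → SW at lon 0°, lat 20°.
Square 5, 7: +5·2° lon, +7·1° lat → SW at lon 10°, lat 27°.
Cell spans 2° lon × 1° lat. Centre is SW corner plus half of each.
latitude 27.50, longitude 11.00.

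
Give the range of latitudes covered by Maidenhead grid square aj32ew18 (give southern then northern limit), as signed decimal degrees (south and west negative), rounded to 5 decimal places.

2.95000, 2.95417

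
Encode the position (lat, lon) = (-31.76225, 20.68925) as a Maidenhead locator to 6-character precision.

KF08if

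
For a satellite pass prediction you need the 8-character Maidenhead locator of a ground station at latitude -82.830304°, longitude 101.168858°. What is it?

OA07oe00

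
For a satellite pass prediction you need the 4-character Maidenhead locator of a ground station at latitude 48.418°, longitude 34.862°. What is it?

Shift to the Maidenhead origin (180°W, 90°S): lon 214.86, lat 138.42.
Field: 214.86/20 → 10 → K, 138.42/10 → 13 → N; chars KN.
Square: 14.86/2 → 7, 8.42/1 → 8; chars 78.

KN78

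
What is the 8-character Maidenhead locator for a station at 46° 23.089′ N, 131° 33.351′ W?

CN46fj32

Offset from 180°W / 90°S: lon 48.44415°, lat 136.38482°.
Field (20°×10°, letters A–R): lon ⌊48.44415/20⌋ = 2 → C; lat ⌊136.38482/10⌋ = 13 → N.
Square (2°×1°, digits 0–9): lon ⌊8.44415/2⌋ = 4; lat ⌊6.38482/1⌋ = 6.
Subsquare (5′×2.5′, letters a–x): lon ⌊0.44415/0.0833333⌋ = 5 → f; lat ⌊0.38482/0.0416667⌋ = 9 → j.
Extended square (30″×15″, digits 0–9): lon ⌊0.02748/0.00833333⌋ = 3; lat ⌊0.00982/0.00416667⌋ = 2.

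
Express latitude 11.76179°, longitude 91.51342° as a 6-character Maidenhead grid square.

NK51ss

Offset from 180°W / 90°S: lon 271.5134°, lat 101.7618°.
Field (20°×10°, letters A–R): lon ⌊271.5134/20⌋ = 13 → N; lat ⌊101.7618/10⌋ = 10 → K.
Square (2°×1°, digits 0–9): lon ⌊11.5134/2⌋ = 5; lat ⌊1.7618/1⌋ = 1.
Subsquare (5′×2.5′, letters a–x): lon ⌊1.5134/0.0833333⌋ = 18 → s; lat ⌊0.7618/0.0416667⌋ = 18 → s.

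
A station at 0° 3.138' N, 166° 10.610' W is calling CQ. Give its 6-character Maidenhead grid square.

AJ60vb

Add 180° to longitude and 90° to latitude: 13.8232, 90.0523.
Field (20°×10°, letters A–R): 13.8232/20 → 0 → A, 90.0523/10 → 9 → J; chars AJ.
Square (2°×1°, digits 0–9): 13.8232/2 → 6, 0.0523/1 → 0; chars 60.
Subsquare (5′×2.5′, letters a–x): 1.8232/0.0833333 → 21 → v, 0.0523/0.0416667 → 1 → b; chars vb.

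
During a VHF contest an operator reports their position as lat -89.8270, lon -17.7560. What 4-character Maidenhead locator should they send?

IA10

Add 180° to longitude and 90° to latitude: 162.24, 0.17.
Field: lon ⌊162.24/20⌋ = 8 → I; lat ⌊0.17/10⌋ = 0 → A.
Square: lon ⌊2.24/2⌋ = 1; lat ⌊0.17/1⌋ = 0.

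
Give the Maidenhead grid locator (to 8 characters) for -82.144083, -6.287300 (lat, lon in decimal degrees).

Add 180° to longitude and 90° to latitude: 173.71270, 7.85592.
Field (20°×10°, letters A–R): 173.71270/20 → 8 → I, 7.85592/10 → 0 → A; chars IA.
Square (2°×1°, digits 0–9): 13.71270/2 → 6, 7.85592/1 → 7; chars 67.
Subsquare (5′×2.5′, letters a–x): 1.71270/0.0833333 → 20 → u, 0.85592/0.0416667 → 20 → u; chars uu.
Extended square (30″×15″, digits 0–9): 0.04603/0.00833333 → 5, 0.02258/0.00416667 → 5; chars 55.

IA67uu55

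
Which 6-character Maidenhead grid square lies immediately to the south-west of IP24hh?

Longitude subsquare h = 7; −1 → 6 = g.
Latitude subsquare h = 7; −1 → 6 = g.

IP24gg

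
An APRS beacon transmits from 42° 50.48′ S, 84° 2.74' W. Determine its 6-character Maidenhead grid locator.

EE77xd

Add 180° to longitude and 90° to latitude: 95.9543, 47.1587.
Field: 95.9543/20 → 4 → E, 47.1587/10 → 4 → E; chars EE.
Square: 15.9543/2 → 7, 7.1587/1 → 7; chars 77.
Subsquare: 1.9543/0.0833333 → 23 → x, 0.1587/0.0416667 → 3 → d; chars xd.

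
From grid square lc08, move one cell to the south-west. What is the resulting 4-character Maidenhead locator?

Longitude square 0; −1 → -1, wraps to 9, carry into field.
Longitude field L = 11; −1 → 10 = K.
Latitude square 8; −1 → 7.

KC97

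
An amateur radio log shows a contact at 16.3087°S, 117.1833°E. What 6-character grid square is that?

OH83oq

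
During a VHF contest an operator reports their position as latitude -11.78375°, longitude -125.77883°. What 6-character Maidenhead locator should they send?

Offset from 180°W / 90°S: lon 54.2212°, lat 78.2163°.
Field (20°×10°, letters A–R): lon ⌊54.2212/20⌋ = 2 → C; lat ⌊78.2163/10⌋ = 7 → H.
Square (2°×1°, digits 0–9): lon ⌊14.2212/2⌋ = 7; lat ⌊8.2163/1⌋ = 8.
Subsquare (5′×2.5′, letters a–x): lon ⌊0.2212/0.0833333⌋ = 2 → c; lat ⌊0.2163/0.0416667⌋ = 5 → f.

CH78cf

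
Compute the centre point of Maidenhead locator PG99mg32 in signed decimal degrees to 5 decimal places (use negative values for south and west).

Field P=15, G=6: +15·20° lon, +6·10° lat → SW at lon 120°, lat -30°.
Square 9, 9: +9·2° lon, +9·1° lat → SW at lon 138°, lat -21°.
Subsquare m=12, g=6: +12·0.0833333° lon, +6·0.0416667° lat → SW at lon 139°, lat -20.75°.
Extended square 3, 2: +3·0.00833333° lon, +2·0.00416667° lat → SW at lon 139.025°, lat -20.7417°.
Cell spans 0.00833333° lon × 0.00416667° lat. Centre is SW corner plus half of each.
latitude -20.73958, longitude 139.02917.

-20.73958, 139.02917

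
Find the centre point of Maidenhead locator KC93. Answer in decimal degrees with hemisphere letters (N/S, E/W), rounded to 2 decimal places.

Field K=10, C=2: +10·20° lon, +2·10° lat → SW at lon 20°, lat -70°.
Square 9, 3: +9·2° lon, +3·1° lat → SW at lon 38°, lat -67°.
Cell spans 2° lon × 1° lat. Centre is SW corner plus half of each.
latitude 66.50° S, longitude 39.00° E.

66.50° S, 39.00° E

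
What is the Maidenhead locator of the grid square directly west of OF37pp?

OF37op

Longitude subsquare p = 15; −1 → 14 = o.
The latitude characters are unchanged.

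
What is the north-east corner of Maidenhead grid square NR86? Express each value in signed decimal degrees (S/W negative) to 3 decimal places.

87.000, 98.000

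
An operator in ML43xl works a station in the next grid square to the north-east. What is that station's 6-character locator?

Longitude subsquare x = 23; +1 → 24, wraps to 0 = a, carry into square.
Longitude square 4; +1 → 5.
Latitude subsquare l = 11; +1 → 12 = m.

ML53am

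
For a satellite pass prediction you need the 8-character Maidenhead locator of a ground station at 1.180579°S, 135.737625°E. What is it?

PI78ut86

Shift to the Maidenhead origin (180°W, 90°S): lon 315.73762, lat 88.81942.
Field: 315.73762/20 → 15 → P, 88.81942/10 → 8 → I; chars PI.
Square: 15.73762/2 → 7, 8.81942/1 → 8; chars 78.
Subsquare: 1.73762/0.0833333 → 20 → u, 0.81942/0.0416667 → 19 → t; chars ut.
Extended square: 0.07096/0.00833333 → 8, 0.02775/0.00416667 → 6; chars 86.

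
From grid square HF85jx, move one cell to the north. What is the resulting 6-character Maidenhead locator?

Latitude subsquare x = 23; +1 → 24, wraps to 0 = a, carry into square.
Latitude square 5; +1 → 6.
The longitude characters are unchanged.

HF86ja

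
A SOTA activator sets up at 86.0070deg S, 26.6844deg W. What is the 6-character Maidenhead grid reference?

Offset from 180°W / 90°S: lon 153.3156°, lat 3.9930°.
Field: 153.3156/20 → 7 → H, 3.9930/10 → 0 → A; chars HA.
Square: 13.3156/2 → 6, 3.9930/1 → 3; chars 63.
Subsquare: 1.3156/0.0833333 → 15 → p, 0.9930/0.0416667 → 23 → x; chars px.

HA63px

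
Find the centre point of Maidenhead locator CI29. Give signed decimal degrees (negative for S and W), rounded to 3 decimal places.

Field C=2, I=8: +2·20° lon, +8·10° lat → SW at lon -140°, lat -10°.
Square 2, 9: +2·2° lon, +9·1° lat → SW at lon -136°, lat -1°.
Cell spans 2° lon × 1° lat. Centre is SW corner plus half of each.
latitude -0.500, longitude -135.000.

-0.500, -135.000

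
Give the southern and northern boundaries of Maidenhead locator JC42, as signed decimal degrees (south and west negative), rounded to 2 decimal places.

-68.00, -67.00

Field J=9, C=2: +9·20° lon, +2·10° lat → SW at lon 0°, lat -70°.
Square 4, 2: +4·2° lon, +2·1° lat → SW at lon 8°, lat -68°.
Cell spans 2° lon × 1° lat.
south -68.00, north -67.00.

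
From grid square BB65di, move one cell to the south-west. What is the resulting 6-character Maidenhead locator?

BB65ch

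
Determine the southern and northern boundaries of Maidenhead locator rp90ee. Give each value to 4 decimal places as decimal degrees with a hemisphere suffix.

Field R=17, P=15: +17·20° lon, +15·10° lat → SW at lon 160°, lat 60°.
Square 9, 0: +9·2° lon, +0·1° lat → SW at lon 178°, lat 60°.
Subsquare e=4, e=4: +4·0.0833333° lon, +4·0.0416667° lat → SW at lon 178.333°, lat 60.1667°.
Cell spans 0.0833333° lon × 0.0416667° lat.
south 60.1667° N, north 60.2083° N.

60.1667° N, 60.2083° N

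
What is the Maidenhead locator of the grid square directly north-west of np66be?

NP66af

Longitude subsquare b = 1; −1 → 0 = a.
Latitude subsquare e = 4; +1 → 5 = f.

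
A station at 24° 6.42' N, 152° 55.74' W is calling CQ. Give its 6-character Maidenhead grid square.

Add 180° to longitude and 90° to latitude: 27.0710, 114.1070.
Field (20°×10°, letters A–R): 27.0710/20 → 1 → B, 114.1070/10 → 11 → L; chars BL.
Square (2°×1°, digits 0–9): 7.0710/2 → 3, 4.1070/1 → 4; chars 34.
Subsquare (5′×2.5′, letters a–x): 1.0710/0.0833333 → 12 → m, 0.1070/0.0416667 → 2 → c; chars mc.

BL34mc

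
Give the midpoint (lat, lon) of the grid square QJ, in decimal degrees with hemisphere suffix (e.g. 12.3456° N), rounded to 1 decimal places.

5.0° N, 150.0° E

Field Q=16, J=9: +16·20° lon, +9·10° lat → SW at lon 140°, lat 0°.
Cell spans 20° lon × 10° lat. Centre is SW corner plus half of each.
latitude 5.0° N, longitude 150.0° E.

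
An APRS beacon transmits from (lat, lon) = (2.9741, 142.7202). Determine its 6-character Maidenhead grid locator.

Add 180° to longitude and 90° to latitude: 322.7202, 92.9741.
Field: lon ⌊322.7202/20⌋ = 16 → Q; lat ⌊92.9741/10⌋ = 9 → J.
Square: lon ⌊2.7202/2⌋ = 1; lat ⌊2.9741/1⌋ = 2.
Subsquare: lon ⌊0.7202/0.0833333⌋ = 8 → i; lat ⌊0.9741/0.0416667⌋ = 23 → x.

QJ12ix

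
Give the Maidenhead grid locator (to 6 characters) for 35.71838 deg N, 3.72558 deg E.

JM15ur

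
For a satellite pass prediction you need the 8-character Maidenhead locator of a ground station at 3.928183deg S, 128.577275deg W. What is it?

Shift to the Maidenhead origin (180°W, 90°S): lon 51.42273, lat 86.07182.
Field: 51.42273/20 → 2 → C, 86.07182/10 → 8 → I; chars CI.
Square: 11.42273/2 → 5, 6.07182/1 → 6; chars 56.
Subsquare: 1.42273/0.0833333 → 17 → r, 0.07182/0.0416667 → 1 → b; chars rb.
Extended square: 0.00606/0.00833333 → 0, 0.03015/0.00416667 → 7; chars 07.

CI56rb07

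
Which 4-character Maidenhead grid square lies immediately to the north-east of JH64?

JH75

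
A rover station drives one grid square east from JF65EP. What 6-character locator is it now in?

Longitude subsquare e = 4; +1 → 5 = f.
The latitude characters are unchanged.

JF65fp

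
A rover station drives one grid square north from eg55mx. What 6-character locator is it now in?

Latitude subsquare x = 23; +1 → 24, wraps to 0 = a, carry into square.
Latitude square 5; +1 → 6.
The longitude characters are unchanged.

EG56ma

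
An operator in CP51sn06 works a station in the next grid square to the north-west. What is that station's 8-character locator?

Longitude extended square 0; −1 → -1, wraps to 9, carry into subsquare.
Longitude subsquare s = 18; −1 → 17 = r.
Latitude extended square 6; +1 → 7.

CP51rn97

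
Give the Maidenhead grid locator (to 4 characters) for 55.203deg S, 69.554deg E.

MD44

Offset from 180°W / 90°S: lon 249.55°, lat 34.80°.
Field: lon ⌊249.55/20⌋ = 12 → M; lat ⌊34.80/10⌋ = 3 → D.
Square: lon ⌊9.55/2⌋ = 4; lat ⌊4.80/1⌋ = 4.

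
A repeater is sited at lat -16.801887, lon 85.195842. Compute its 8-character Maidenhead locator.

Shift to the Maidenhead origin (180°W, 90°S): lon 265.19584, lat 73.19811.
Field: 265.19584/20 → 13 → N, 73.19811/10 → 7 → H; chars NH.
Square: 5.19584/2 → 2, 3.19811/1 → 3; chars 23.
Subsquare: 1.19584/0.0833333 → 14 → o, 0.19811/0.0416667 → 4 → e; chars oe.
Extended square: 0.02918/0.00833333 → 3, 0.03145/0.00416667 → 7; chars 37.

NH23oe37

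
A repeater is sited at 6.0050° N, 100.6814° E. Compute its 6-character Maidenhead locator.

OJ06ia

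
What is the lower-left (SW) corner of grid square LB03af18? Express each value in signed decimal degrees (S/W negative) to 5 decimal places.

Field L=11, B=1: +11·20° lon, +1·10° lat → SW at lon 40°, lat -80°.
Square 0, 3: +0·2° lon, +3·1° lat → SW at lon 40°, lat -77°.
Subsquare a=0, f=5: +0·0.0833333° lon, +5·0.0416667° lat → SW at lon 40°, lat -76.7917°.
Extended square 1, 8: +1·0.00833333° lon, +8·0.00416667° lat → SW at lon 40.0083°, lat -76.7583°.
latitude -76.75833, longitude 40.00833.

-76.75833, 40.00833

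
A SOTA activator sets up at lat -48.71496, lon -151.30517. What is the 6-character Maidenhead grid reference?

BE41ig

Shift to the Maidenhead origin (180°W, 90°S): lon 28.6948, lat 41.2850.
Field (20°×10°, letters A–R): 28.6948/20 → 1 → B, 41.2850/10 → 4 → E; chars BE.
Square (2°×1°, digits 0–9): 8.6948/2 → 4, 1.2850/1 → 1; chars 41.
Subsquare (5′×2.5′, letters a–x): 0.6948/0.0833333 → 8 → i, 0.2850/0.0416667 → 6 → g; chars ig.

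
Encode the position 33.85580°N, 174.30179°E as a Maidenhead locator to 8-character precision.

Add 180° to longitude and 90° to latitude: 354.30179, 123.85580.
Field (20°×10°, letters A–R): 354.30179/20 → 17 → R, 123.85580/10 → 12 → M; chars RM.
Square (2°×1°, digits 0–9): 14.30179/2 → 7, 3.85580/1 → 3; chars 73.
Subsquare (5′×2.5′, letters a–x): 0.30179/0.0833333 → 3 → d, 0.85580/0.0416667 → 20 → u; chars du.
Extended square (30″×15″, digits 0–9): 0.05179/0.00833333 → 6, 0.02247/0.00416667 → 5; chars 65.

RM73du65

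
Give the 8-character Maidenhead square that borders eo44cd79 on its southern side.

EO44cd78

Latitude extended square 9; −1 → 8.
The longitude characters are unchanged.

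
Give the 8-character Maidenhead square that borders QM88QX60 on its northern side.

Latitude extended square 0; +1 → 1.
The longitude characters are unchanged.

QM88qx61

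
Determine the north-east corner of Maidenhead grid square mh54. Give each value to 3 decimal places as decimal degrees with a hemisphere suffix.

Field M=12, H=7: +12·20° lon, +7·10° lat → SW at lon 60°, lat -20°.
Square 5, 4: +5·2° lon, +4·1° lat → SW at lon 70°, lat -16°.
Cell spans 2° lon × 1° lat. NE corner is SW corner plus one full cell.
latitude 15.000° S, longitude 72.000° E.

15.000° S, 72.000° E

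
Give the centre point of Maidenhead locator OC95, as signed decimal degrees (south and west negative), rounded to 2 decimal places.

Field O=14, C=2: +14·20° lon, +2·10° lat → SW at lon 100°, lat -70°.
Square 9, 5: +9·2° lon, +5·1° lat → SW at lon 118°, lat -65°.
Cell spans 2° lon × 1° lat. Centre is SW corner plus half of each.
latitude -64.50, longitude 119.00.

-64.50, 119.00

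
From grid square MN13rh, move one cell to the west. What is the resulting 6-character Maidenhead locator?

MN13qh

Longitude subsquare r = 17; −1 → 16 = q.
The latitude characters are unchanged.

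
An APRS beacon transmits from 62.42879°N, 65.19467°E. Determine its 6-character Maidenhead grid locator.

Offset from 180°W / 90°S: lon 245.1947°, lat 152.4288°.
Field (20°×10°, letters A–R): lon ⌊245.1947/20⌋ = 12 → M; lat ⌊152.4288/10⌋ = 15 → P.
Square (2°×1°, digits 0–9): lon ⌊5.1947/2⌋ = 2; lat ⌊2.4288/1⌋ = 2.
Subsquare (5′×2.5′, letters a–x): lon ⌊1.1947/0.0833333⌋ = 14 → o; lat ⌊0.4288/0.0416667⌋ = 10 → k.

MP22ok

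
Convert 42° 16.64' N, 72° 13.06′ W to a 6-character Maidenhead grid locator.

Add 180° to longitude and 90° to latitude: 107.7823, 132.2773.
Field: 107.7823/20 → 5 → F, 132.2773/10 → 13 → N; chars FN.
Square: 7.7823/2 → 3, 2.2773/1 → 2; chars 32.
Subsquare: 1.7823/0.0833333 → 21 → v, 0.2773/0.0416667 → 6 → g; chars vg.

FN32vg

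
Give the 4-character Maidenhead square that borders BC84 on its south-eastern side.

Longitude square 8; +1 → 9.
Latitude square 4; −1 → 3.

BC93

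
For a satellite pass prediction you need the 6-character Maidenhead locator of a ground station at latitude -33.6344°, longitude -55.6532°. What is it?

GF26ei

Shift to the Maidenhead origin (180°W, 90°S): lon 124.3468, lat 56.3656.
Field (20°×10°, letters A–R): 124.3468/20 → 6 → G, 56.3656/10 → 5 → F; chars GF.
Square (2°×1°, digits 0–9): 4.3468/2 → 2, 6.3656/1 → 6; chars 26.
Subsquare (5′×2.5′, letters a–x): 0.3468/0.0833333 → 4 → e, 0.3656/0.0416667 → 8 → i; chars ei.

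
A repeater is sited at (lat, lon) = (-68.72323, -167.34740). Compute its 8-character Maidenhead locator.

AC61hg86

Shift to the Maidenhead origin (180°W, 90°S): lon 12.65260, lat 21.27677.
Field (20°×10°, letters A–R): lon ⌊12.65260/20⌋ = 0 → A; lat ⌊21.27677/10⌋ = 2 → C.
Square (2°×1°, digits 0–9): lon ⌊12.65260/2⌋ = 6; lat ⌊1.27677/1⌋ = 1.
Subsquare (5′×2.5′, letters a–x): lon ⌊0.65260/0.0833333⌋ = 7 → h; lat ⌊0.27677/0.0416667⌋ = 6 → g.
Extended square (30″×15″, digits 0–9): lon ⌊0.06927/0.00833333⌋ = 8; lat ⌊0.02677/0.00416667⌋ = 6.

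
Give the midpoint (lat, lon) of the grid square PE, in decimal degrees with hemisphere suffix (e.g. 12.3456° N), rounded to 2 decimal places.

Field P=15, E=4: +15·20° lon, +4·10° lat → SW at lon 120°, lat -50°.
Cell spans 20° lon × 10° lat. Centre is SW corner plus half of each.
latitude 45.00° S, longitude 130.00° E.

45.00° S, 130.00° E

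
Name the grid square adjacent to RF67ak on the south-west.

Longitude subsquare a = 0; −1 → -1, wraps to 23 = x, carry into square.
Longitude square 6; −1 → 5.
Latitude subsquare k = 10; −1 → 9 = j.

RF57xj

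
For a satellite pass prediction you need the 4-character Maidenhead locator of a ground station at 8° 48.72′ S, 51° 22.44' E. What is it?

LI51

Offset from 180°W / 90°S: lon 231.37°, lat 81.19°.
Field: 231.37/20 → 11 → L, 81.19/10 → 8 → I; chars LI.
Square: 11.37/2 → 5, 1.19/1 → 1; chars 51.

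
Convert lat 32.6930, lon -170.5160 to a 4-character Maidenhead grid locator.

Shift to the Maidenhead origin (180°W, 90°S): lon 9.48, lat 122.69.
Field: lon ⌊9.48/20⌋ = 0 → A; lat ⌊122.69/10⌋ = 12 → M.
Square: lon ⌊9.48/2⌋ = 4; lat ⌊2.69/1⌋ = 2.

AM42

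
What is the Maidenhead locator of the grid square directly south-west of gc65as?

GC55xr

Longitude subsquare a = 0; −1 → -1, wraps to 23 = x, carry into square.
Longitude square 6; −1 → 5.
Latitude subsquare s = 18; −1 → 17 = r.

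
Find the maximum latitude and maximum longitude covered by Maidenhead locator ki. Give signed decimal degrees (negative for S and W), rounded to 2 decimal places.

0.00, 40.00

Field K=10, I=8: +10·20° lon, +8·10° lat → SW at lon 20°, lat -10°.
Cell spans 20° lon × 10° lat. NE corner is SW corner plus one full cell.
latitude 0.00, longitude 40.00.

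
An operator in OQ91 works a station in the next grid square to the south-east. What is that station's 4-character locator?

Longitude square 9; +1 → 10, wraps to 0, carry into field.
Longitude field O = 14; +1 → 15 = P.
Latitude square 1; −1 → 0.

PQ00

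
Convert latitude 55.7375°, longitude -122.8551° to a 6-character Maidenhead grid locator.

CO85nr

Add 180° to longitude and 90° to latitude: 57.1449, 145.7375.
Field: lon ⌊57.1449/20⌋ = 2 → C; lat ⌊145.7375/10⌋ = 14 → O.
Square: lon ⌊17.1449/2⌋ = 8; lat ⌊5.7375/1⌋ = 5.
Subsquare: lon ⌊1.1449/0.0833333⌋ = 13 → n; lat ⌊0.7375/0.0416667⌋ = 17 → r.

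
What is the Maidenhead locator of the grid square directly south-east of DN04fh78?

Longitude extended square 7; +1 → 8.
Latitude extended square 8; −1 → 7.

DN04fh87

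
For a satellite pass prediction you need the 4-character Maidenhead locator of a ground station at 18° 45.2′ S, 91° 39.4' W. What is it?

EH41

Offset from 180°W / 90°S: lon 88.34°, lat 71.25°.
Field (20°×10°, letters A–R): 88.34/20 → 4 → E, 71.25/10 → 7 → H; chars EH.
Square (2°×1°, digits 0–9): 8.34/2 → 4, 1.25/1 → 1; chars 41.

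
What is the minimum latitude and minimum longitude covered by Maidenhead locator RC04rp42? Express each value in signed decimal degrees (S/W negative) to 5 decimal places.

-65.36667, 161.45000

Field R=17, C=2: +17·20° lon, +2·10° lat → SW at lon 160°, lat -70°.
Square 0, 4: +0·2° lon, +4·1° lat → SW at lon 160°, lat -66°.
Subsquare r=17, p=15: +17·0.0833333° lon, +15·0.0416667° lat → SW at lon 161.417°, lat -65.375°.
Extended square 4, 2: +4·0.00833333° lon, +2·0.00416667° lat → SW at lon 161.45°, lat -65.3667°.
latitude -65.36667, longitude 161.45000.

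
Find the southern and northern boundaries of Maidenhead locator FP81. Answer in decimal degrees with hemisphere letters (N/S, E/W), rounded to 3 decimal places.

61.000° N, 62.000° N

Field F=5, P=15: +5·20° lon, +15·10° lat → SW at lon -80°, lat 60°.
Square 8, 1: +8·2° lon, +1·1° lat → SW at lon -64°, lat 61°.
Cell spans 2° lon × 1° lat.
south 61.000° N, north 62.000° N.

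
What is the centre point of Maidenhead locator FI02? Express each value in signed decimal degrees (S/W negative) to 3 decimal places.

Field F=5, I=8: +5·20° lon, +8·10° lat → SW at lon -80°, lat -10°.
Square 0, 2: +0·2° lon, +2·1° lat → SW at lon -80°, lat -8°.
Cell spans 2° lon × 1° lat. Centre is SW corner plus half of each.
latitude -7.500, longitude -79.000.

-7.500, -79.000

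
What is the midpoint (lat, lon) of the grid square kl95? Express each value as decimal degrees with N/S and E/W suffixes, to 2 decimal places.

25.50° N, 39.00° E

Field K=10, L=11: +10·20° lon, +11·10° lat → SW at lon 20°, lat 20°.
Square 9, 5: +9·2° lon, +5·1° lat → SW at lon 38°, lat 25°.
Cell spans 2° lon × 1° lat. Centre is SW corner plus half of each.
latitude 25.50° N, longitude 39.00° E.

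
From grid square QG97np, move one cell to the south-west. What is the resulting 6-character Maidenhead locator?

Longitude subsquare n = 13; −1 → 12 = m.
Latitude subsquare p = 15; −1 → 14 = o.

QG97mo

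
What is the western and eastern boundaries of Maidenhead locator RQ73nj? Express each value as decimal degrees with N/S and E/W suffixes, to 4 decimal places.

175.0833° E, 175.1667° E

Field R=17, Q=16: +17·20° lon, +16·10° lat → SW at lon 160°, lat 70°.
Square 7, 3: +7·2° lon, +3·1° lat → SW at lon 174°, lat 73°.
Subsquare n=13, j=9: +13·0.0833333° lon, +9·0.0416667° lat → SW at lon 175.083°, lat 73.375°.
Cell spans 0.0833333° lon × 0.0416667° lat.
west 175.0833° E, east 175.1667° E.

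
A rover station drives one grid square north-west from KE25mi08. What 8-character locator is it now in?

Longitude extended square 0; −1 → -1, wraps to 9, carry into subsquare.
Longitude subsquare m = 12; −1 → 11 = l.
Latitude extended square 8; +1 → 9.

KE25li99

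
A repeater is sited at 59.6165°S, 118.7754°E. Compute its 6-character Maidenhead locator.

OD90jj

Shift to the Maidenhead origin (180°W, 90°S): lon 298.7754, lat 30.3835.
Field (20°×10°, letters A–R): 298.7754/20 → 14 → O, 30.3835/10 → 3 → D; chars OD.
Square (2°×1°, digits 0–9): 18.7754/2 → 9, 0.3835/1 → 0; chars 90.
Subsquare (5′×2.5′, letters a–x): 0.7754/0.0833333 → 9 → j, 0.3835/0.0416667 → 9 → j; chars jj.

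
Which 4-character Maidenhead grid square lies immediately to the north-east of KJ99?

LK00

Longitude square 9; +1 → 10, wraps to 0, carry into field.
Longitude field K = 10; +1 → 11 = L.
Latitude square 9; +1 → 10, wraps to 0, carry into field.
Latitude field J = 9; +1 → 10 = K.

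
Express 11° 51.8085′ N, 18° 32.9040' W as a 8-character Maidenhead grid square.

Add 180° to longitude and 90° to latitude: 161.45160, 101.86347.
Field: lon ⌊161.45160/20⌋ = 8 → I; lat ⌊101.86347/10⌋ = 10 → K.
Square: lon ⌊1.45160/2⌋ = 0; lat ⌊1.86347/1⌋ = 1.
Subsquare: lon ⌊1.45160/0.0833333⌋ = 17 → r; lat ⌊0.86347/0.0416667⌋ = 20 → u.
Extended square: lon ⌊0.03493/0.00833333⌋ = 4; lat ⌊0.03014/0.00416667⌋ = 7.

IK01ru47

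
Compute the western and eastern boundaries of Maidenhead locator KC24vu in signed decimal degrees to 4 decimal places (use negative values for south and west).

25.7500, 25.8333

Field K=10, C=2: +10·20° lon, +2·10° lat → SW at lon 20°, lat -70°.
Square 2, 4: +2·2° lon, +4·1° lat → SW at lon 24°, lat -66°.
Subsquare v=21, u=20: +21·0.0833333° lon, +20·0.0416667° lat → SW at lon 25.75°, lat -65.1667°.
Cell spans 0.0833333° lon × 0.0416667° lat.
west 25.7500, east 25.8333.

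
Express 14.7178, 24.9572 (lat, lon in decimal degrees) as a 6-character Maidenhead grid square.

KK24lr

Shift to the Maidenhead origin (180°W, 90°S): lon 204.9572, lat 104.7178.
Field: lon ⌊204.9572/20⌋ = 10 → K; lat ⌊104.7178/10⌋ = 10 → K.
Square: lon ⌊4.9572/2⌋ = 2; lat ⌊4.7178/1⌋ = 4.
Subsquare: lon ⌊0.9572/0.0833333⌋ = 11 → l; lat ⌊0.7178/0.0416667⌋ = 17 → r.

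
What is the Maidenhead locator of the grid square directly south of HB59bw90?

HB59bv99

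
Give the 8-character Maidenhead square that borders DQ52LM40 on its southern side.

Latitude extended square 0; −1 → -1, wraps to 9, carry into subsquare.
Latitude subsquare m = 12; −1 → 11 = l.
The longitude characters are unchanged.

DQ52ll49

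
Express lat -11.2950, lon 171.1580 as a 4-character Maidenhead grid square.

RH58

Add 180° to longitude and 90° to latitude: 351.16, 78.70.
Field: 351.16/20 → 17 → R, 78.70/10 → 7 → H; chars RH.
Square: 11.16/2 → 5, 8.70/1 → 8; chars 58.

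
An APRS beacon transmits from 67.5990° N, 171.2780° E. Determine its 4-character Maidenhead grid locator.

Offset from 180°W / 90°S: lon 351.28°, lat 157.60°.
Field (20°×10°, letters A–R): lon ⌊351.28/20⌋ = 17 → R; lat ⌊157.60/10⌋ = 15 → P.
Square (2°×1°, digits 0–9): lon ⌊11.28/2⌋ = 5; lat ⌊7.60/1⌋ = 7.

RP57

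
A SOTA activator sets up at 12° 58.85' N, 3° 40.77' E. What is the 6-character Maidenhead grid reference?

JK12ux

Shift to the Maidenhead origin (180°W, 90°S): lon 183.6795, lat 102.9808.
Field: lon ⌊183.6795/20⌋ = 9 → J; lat ⌊102.9808/10⌋ = 10 → K.
Square: lon ⌊3.6795/2⌋ = 1; lat ⌊2.9808/1⌋ = 2.
Subsquare: lon ⌊1.6795/0.0833333⌋ = 20 → u; lat ⌊0.9808/0.0416667⌋ = 23 → x.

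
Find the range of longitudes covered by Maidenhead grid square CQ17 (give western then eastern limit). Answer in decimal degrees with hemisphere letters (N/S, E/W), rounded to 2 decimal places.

Field C=2, Q=16: +2·20° lon, +16·10° lat → SW at lon -140°, lat 70°.
Square 1, 7: +1·2° lon, +7·1° lat → SW at lon -138°, lat 77°.
Cell spans 2° lon × 1° lat.
west 138.00° W, east 136.00° W.

138.00° W, 136.00° W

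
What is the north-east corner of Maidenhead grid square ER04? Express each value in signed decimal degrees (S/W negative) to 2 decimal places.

Field E=4, R=17: +4·20° lon, +17·10° lat → SW at lon -100°, lat 80°.
Square 0, 4: +0·2° lon, +4·1° lat → SW at lon -100°, lat 84°.
Cell spans 2° lon × 1° lat. NE corner is SW corner plus one full cell.
latitude 85.00, longitude -98.00.

85.00, -98.00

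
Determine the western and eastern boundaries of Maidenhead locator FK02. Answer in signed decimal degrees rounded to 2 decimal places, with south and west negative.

-80.00, -78.00

Field F=5, K=10: +5·20° lon, +10·10° lat → SW at lon -80°, lat 10°.
Square 0, 2: +0·2° lon, +2·1° lat → SW at lon -80°, lat 12°.
Cell spans 2° lon × 1° lat.
west -80.00, east -78.00.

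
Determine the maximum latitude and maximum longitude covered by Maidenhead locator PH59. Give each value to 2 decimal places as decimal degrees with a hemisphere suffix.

10.00° S, 132.00° E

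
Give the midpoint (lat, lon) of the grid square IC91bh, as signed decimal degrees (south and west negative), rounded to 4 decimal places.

Field I=8, C=2: +8·20° lon, +2·10° lat → SW at lon -20°, lat -70°.
Square 9, 1: +9·2° lon, +1·1° lat → SW at lon -2°, lat -69°.
Subsquare b=1, h=7: +1·0.0833333° lon, +7·0.0416667° lat → SW at lon -1.91667°, lat -68.7083°.
Cell spans 0.0833333° lon × 0.0416667° lat. Centre is SW corner plus half of each.
latitude -68.6875, longitude -1.8750.

-68.6875, -1.8750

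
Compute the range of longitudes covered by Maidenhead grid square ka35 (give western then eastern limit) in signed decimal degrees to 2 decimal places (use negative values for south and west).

26.00, 28.00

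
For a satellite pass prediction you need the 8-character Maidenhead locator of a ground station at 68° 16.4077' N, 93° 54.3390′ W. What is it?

EP38bg15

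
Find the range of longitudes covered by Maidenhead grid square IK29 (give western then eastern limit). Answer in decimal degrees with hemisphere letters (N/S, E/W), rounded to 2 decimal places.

16.00° W, 14.00° W

Field I=8, K=10: +8·20° lon, +10·10° lat → SW at lon -20°, lat 10°.
Square 2, 9: +2·2° lon, +9·1° lat → SW at lon -16°, lat 19°.
Cell spans 2° lon × 1° lat.
west 16.00° W, east 14.00° W.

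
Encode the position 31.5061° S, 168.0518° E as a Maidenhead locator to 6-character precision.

RF48al

Add 180° to longitude and 90° to latitude: 348.0518, 58.4939.
Field: lon ⌊348.0518/20⌋ = 17 → R; lat ⌊58.4939/10⌋ = 5 → F.
Square: lon ⌊8.0518/2⌋ = 4; lat ⌊8.4939/1⌋ = 8.
Subsquare: lon ⌊0.0518/0.0833333⌋ = 0 → a; lat ⌊0.4939/0.0416667⌋ = 11 → l.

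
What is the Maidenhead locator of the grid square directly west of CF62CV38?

CF62cv28

Longitude extended square 3; −1 → 2.
The latitude characters are unchanged.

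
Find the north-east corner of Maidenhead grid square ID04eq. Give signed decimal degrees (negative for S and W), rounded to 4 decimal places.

Field I=8, D=3: +8·20° lon, +3·10° lat → SW at lon -20°, lat -60°.
Square 0, 4: +0·2° lon, +4·1° lat → SW at lon -20°, lat -56°.
Subsquare e=4, q=16: +4·0.0833333° lon, +16·0.0416667° lat → SW at lon -19.6667°, lat -55.3333°.
Cell spans 0.0833333° lon × 0.0416667° lat. NE corner is SW corner plus one full cell.
latitude -55.2917, longitude -19.5833.

-55.2917, -19.5833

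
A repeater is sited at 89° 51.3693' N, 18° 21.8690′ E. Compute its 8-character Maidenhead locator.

Shift to the Maidenhead origin (180°W, 90°S): lon 198.36448, lat 179.85616.
Field: 198.36448/20 → 9 → J, 179.85616/10 → 17 → R; chars JR.
Square: 18.36448/2 → 9, 9.85616/1 → 9; chars 99.
Subsquare: 0.36448/0.0833333 → 4 → e, 0.85616/0.0416667 → 20 → u; chars eu.
Extended square: 0.03115/0.00833333 → 3, 0.02282/0.00416667 → 5; chars 35.

JR99eu35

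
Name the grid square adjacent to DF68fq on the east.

DF68gq

Longitude subsquare f = 5; +1 → 6 = g.
The latitude characters are unchanged.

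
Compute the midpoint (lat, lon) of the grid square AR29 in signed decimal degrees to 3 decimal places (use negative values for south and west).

Field A=0, R=17: +0·20° lon, +17·10° lat → SW at lon -180°, lat 80°.
Square 2, 9: +2·2° lon, +9·1° lat → SW at lon -176°, lat 89°.
Cell spans 2° lon × 1° lat. Centre is SW corner plus half of each.
latitude 89.500, longitude -175.000.

89.500, -175.000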